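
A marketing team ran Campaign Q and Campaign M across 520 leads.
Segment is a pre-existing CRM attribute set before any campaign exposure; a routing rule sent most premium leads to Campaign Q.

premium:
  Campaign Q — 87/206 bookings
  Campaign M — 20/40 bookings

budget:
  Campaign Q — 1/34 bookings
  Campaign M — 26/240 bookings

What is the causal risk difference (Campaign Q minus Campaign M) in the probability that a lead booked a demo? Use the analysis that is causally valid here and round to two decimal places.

-0.08

Since customer segment is a pre-existing factor (not a product of the campaign) and it affects the outcome on its own, it is a confounder. The stratified rates, not the pooled rate, identify the causal effect.
Adjusting over the population distribution of customer segment: 0.473·(0.422−0.500) + 0.527·(0.029−0.108) = -0.078.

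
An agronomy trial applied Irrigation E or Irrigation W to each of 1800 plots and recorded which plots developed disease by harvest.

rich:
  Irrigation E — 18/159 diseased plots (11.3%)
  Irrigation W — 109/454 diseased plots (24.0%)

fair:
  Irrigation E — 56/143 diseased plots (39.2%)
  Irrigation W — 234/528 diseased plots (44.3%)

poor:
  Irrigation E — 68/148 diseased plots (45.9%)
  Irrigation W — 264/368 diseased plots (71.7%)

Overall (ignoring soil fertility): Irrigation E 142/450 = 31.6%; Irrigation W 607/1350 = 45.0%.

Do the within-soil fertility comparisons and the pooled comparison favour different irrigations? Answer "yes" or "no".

Within each soil fertility level (rich 11.3% vs 24.0%; fair 39.2% vs 44.3%; poor 45.9% vs 71.7%), Irrigation E has the lower rate every time. Pooled: 31.6% vs 45.0% — Irrigation E has the lower rate overall. They agree.

no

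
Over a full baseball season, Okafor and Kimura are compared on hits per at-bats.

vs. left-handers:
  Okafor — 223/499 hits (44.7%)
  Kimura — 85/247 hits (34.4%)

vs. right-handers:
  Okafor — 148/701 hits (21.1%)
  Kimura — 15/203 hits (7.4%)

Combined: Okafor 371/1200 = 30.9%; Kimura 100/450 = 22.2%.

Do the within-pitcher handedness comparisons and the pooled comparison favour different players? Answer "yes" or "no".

no

Within each pitcher handedness level (vs. left-handers 44.7% vs 34.4%; vs. right-handers 21.1% vs 7.4%), Okafor has the higher rate every time. Pooled: 30.9% vs 22.2% — Okafor has the higher rate overall. They agree.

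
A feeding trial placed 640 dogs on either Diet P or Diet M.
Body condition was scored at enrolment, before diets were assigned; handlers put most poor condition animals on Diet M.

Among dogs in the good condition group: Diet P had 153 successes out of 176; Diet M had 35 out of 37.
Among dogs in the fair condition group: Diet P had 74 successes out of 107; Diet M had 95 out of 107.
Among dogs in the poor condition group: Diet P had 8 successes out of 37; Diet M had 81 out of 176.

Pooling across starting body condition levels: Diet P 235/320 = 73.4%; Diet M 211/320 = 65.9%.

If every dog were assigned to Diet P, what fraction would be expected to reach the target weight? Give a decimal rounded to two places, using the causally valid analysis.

Starting body condition satisfies the back-door criterion: it is not a descendant of the diet, and it blocks the spurious path from diet to outcome. Adjusting for it (i.e., using the within-starting body condition rates) gives the causal effect.
Standardising Diet P to the population starting body condition mix: 0.333·153/176 + 0.334·74/107 + 0.333·8/37 = 0.593.

0.59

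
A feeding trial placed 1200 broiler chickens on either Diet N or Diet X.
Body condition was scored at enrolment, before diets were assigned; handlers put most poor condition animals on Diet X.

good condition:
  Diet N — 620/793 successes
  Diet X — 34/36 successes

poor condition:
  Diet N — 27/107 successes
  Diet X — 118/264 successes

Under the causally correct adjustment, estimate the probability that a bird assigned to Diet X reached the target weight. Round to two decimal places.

0.79

The stratified and pooled comparisons disagree (Diet X wins within each starting body condition; Diet N wins overall), so the answer turns on the causal role of starting body condition.
Since starting body condition is a pre-existing factor (not a product of the diet) and it affects the outcome on its own, it is a confounder. The stratified rates, not the pooled rate, identify the causal effect.
Standardising Diet X to the population starting body condition mix: 0.691·34/36 + 0.309·118/264 = 0.791.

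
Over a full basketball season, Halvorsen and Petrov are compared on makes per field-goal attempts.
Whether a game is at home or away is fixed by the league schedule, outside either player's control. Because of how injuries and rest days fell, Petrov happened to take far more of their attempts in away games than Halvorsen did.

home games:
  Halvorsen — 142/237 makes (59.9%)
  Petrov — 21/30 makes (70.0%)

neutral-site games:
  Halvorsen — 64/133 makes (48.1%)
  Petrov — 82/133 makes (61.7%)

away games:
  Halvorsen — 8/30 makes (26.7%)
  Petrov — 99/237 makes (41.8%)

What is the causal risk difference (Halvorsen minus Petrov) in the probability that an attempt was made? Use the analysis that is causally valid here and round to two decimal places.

-0.13

Game venue is set before the player has any effect — it is not caused by the player — and it independently drives the outcome. That makes it a confounder, so the causal comparison is within game venue levels.
Adjusting over the population distribution of game venue: 0.334·(0.599−0.700) + 0.333·(0.481−0.617) + 0.334·(0.267−0.418) = -0.129.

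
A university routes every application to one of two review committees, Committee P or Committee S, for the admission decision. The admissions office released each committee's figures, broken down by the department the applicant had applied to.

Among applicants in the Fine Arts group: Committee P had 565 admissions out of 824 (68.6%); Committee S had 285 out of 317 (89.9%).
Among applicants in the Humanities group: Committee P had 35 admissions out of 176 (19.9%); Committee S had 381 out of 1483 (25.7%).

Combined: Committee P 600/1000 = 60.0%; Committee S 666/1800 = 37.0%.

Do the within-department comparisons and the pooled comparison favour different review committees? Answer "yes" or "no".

yes

Within each department level (Fine Arts 68.6% vs 89.9%; Humanities 19.9% vs 25.7%), Committee S has the higher rate every time. Pooled: 60.0% vs 37.0% — Committee P has the higher rate overall. The two comparisons disagree.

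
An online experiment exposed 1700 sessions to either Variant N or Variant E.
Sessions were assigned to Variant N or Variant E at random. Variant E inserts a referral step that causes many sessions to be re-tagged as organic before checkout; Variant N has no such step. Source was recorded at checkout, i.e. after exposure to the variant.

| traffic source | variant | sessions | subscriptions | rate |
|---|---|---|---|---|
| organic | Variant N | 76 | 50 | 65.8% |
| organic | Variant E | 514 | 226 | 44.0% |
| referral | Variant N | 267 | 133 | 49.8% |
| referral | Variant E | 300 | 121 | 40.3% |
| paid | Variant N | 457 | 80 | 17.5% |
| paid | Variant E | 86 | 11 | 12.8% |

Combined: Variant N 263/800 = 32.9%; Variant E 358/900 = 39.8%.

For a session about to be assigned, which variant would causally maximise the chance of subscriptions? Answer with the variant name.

Variant E

The traffic source-specific comparison favours Variant N throughout, but the pooled figures favour Variant E. The question is whether to condition on traffic source.
Stratifying would compare variants among sessions the variants themselves sorted into traffic source groups — a form of selection on an intermediate. The unconditioned pooled rates give the total causal effect.
Pooled: Variant N 32.9% vs Variant E 39.8%; Variant E is higher overall.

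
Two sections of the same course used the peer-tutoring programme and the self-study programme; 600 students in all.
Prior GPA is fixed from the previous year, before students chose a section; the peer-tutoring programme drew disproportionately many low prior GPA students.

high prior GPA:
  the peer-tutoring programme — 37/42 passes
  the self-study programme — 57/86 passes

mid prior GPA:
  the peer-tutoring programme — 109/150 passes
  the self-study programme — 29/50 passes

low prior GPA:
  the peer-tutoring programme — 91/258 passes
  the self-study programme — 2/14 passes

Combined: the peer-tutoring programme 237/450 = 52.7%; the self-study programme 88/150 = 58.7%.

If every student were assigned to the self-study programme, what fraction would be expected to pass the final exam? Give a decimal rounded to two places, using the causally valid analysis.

The stratified and pooled comparisons disagree (the peer-tutoring programme wins within each prior GPA band; the self-study programme wins overall), so the answer turns on the causal role of prior GPA band.
Prior GPA band is set before the teaching method has any effect — it is not caused by the teaching method — and it independently drives the outcome. That makes it a confounder, so the causal comparison is within prior GPA band levels.
Standardising the self-study programme to the population prior GPA band mix: 0.213·57/86 + 0.333·29/50 + 0.453·2/14 = 0.399.

0.40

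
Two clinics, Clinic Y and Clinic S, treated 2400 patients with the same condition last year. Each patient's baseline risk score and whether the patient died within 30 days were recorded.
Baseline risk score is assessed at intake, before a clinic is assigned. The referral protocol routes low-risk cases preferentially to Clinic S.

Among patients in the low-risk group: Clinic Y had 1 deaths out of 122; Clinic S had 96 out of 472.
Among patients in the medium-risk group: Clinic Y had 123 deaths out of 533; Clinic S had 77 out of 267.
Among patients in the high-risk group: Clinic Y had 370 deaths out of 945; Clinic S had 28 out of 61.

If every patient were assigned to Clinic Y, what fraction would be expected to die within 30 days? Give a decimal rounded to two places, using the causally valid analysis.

0.24

Within every baseline risk score level Clinic Y has the lower rate, yet pooled Clinic S does — Simpson's reversal.
Baseline risk score is set before the clinic has any effect — it is not caused by the clinic — and it independently drives the outcome. That makes it a confounder, so the causal comparison is within baseline risk score levels.
Standardising Clinic Y to the population baseline risk score mix: 0.247·1/122 + 0.333·123/533 + 0.419·370/945 = 0.243.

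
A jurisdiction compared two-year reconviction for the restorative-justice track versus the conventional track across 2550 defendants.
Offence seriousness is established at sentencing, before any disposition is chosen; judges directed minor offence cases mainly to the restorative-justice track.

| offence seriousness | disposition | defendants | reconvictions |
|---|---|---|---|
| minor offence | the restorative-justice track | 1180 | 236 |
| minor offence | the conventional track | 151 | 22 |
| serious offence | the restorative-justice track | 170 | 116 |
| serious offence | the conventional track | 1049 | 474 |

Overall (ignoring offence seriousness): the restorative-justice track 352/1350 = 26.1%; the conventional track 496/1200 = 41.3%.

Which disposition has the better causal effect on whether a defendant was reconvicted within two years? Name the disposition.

Within every offence seriousness level the conventional track has the lower rate, yet pooled the restorative-justice track does — Simpson's reversal.
Offence seriousness satisfies the back-door criterion: it is not a descendant of the disposition, and it blocks the spurious path from disposition to outcome. Adjusting for it (i.e., using the within-offence seriousness rates) gives the causal effect.
Within each level — minor offence: 20.0% vs 14.6%; serious offence: 68.2% vs 45.2% — the conventional track is lower every time.

the conventional track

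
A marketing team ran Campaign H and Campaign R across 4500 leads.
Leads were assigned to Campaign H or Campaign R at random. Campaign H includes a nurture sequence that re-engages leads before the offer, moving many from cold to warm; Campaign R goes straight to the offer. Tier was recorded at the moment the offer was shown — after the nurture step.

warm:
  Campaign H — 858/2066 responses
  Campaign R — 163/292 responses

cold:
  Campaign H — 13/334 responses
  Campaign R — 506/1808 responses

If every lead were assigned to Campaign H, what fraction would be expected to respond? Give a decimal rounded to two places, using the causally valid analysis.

The distribution of engagement tier is itself part of what the campaign does — it is an intermediate outcome. Holding it fixed would remove that part of the effect; the total effect is the pooled difference.
So P(outcome | do(Campaign H)) is just the pooled rate for Campaign H: 871/2400 = 0.363.

0.36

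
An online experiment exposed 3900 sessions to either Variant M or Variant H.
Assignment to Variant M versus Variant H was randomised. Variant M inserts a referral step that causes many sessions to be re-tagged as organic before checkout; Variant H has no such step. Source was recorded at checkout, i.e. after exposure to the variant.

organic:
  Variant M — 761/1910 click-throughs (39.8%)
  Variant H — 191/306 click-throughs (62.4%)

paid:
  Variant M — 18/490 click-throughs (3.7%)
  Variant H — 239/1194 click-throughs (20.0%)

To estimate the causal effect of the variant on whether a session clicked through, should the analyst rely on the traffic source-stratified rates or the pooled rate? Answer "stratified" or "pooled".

Traffic source is downstream of the variant. One should not condition on a consequence of treatment, so the overall rates are the right comparison.
Pooled: Variant M 32.5% vs Variant H 28.7%; Variant M is higher overall.

pooled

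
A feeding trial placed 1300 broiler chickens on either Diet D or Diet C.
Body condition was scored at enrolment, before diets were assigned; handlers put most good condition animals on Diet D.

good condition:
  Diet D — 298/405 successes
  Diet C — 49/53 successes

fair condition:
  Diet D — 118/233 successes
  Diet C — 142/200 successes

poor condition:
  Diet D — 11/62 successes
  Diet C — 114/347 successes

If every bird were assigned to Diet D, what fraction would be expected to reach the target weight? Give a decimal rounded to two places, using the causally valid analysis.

Starting body condition is set before the diet has any effect — it is not caused by the diet — and it independently drives the outcome. That makes it a confounder, so the causal comparison is within starting body condition levels.
Standardising Diet D to the population starting body condition mix: 0.352·298/405 + 0.333·118/233 + 0.315·11/62 = 0.484.

0.48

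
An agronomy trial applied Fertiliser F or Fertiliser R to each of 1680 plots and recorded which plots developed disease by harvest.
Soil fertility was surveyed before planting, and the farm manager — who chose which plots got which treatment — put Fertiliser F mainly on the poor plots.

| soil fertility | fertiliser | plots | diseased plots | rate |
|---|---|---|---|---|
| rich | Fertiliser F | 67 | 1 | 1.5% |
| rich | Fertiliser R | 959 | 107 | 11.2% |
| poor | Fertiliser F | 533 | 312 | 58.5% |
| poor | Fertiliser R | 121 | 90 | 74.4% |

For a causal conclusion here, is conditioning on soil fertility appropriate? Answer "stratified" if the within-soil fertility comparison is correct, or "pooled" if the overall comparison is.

stratified

Soil fertility satisfies the back-door criterion: it is not a descendant of the fertiliser, and it blocks the spurious path from fertiliser to outcome. Adjusting for it (i.e., using the within-soil fertility rates) gives the causal effect.
Within each level — rich: 1.5% vs 11.2%; poor: 58.5% vs 74.4% — Fertiliser F is lower every time.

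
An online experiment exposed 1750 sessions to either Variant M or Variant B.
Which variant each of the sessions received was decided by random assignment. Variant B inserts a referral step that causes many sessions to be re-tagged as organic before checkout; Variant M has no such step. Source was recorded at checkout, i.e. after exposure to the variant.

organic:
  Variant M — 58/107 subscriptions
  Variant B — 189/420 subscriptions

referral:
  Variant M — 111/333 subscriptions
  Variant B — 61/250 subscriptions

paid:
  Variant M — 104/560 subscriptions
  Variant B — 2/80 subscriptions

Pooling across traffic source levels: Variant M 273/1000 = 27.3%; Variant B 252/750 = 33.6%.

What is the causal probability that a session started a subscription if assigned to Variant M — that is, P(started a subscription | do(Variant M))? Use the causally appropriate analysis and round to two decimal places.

0.27

Within every traffic source level Variant M has the higher rate, yet pooled Variant B does — Simpson's reversal.
The distribution of traffic source is itself part of what the variant does — it is an intermediate outcome. Holding it fixed would remove that part of the effect; the total effect is the pooled difference.
So P(outcome | do(Variant M)) is just the pooled rate for Variant M: 273/1000 = 0.273.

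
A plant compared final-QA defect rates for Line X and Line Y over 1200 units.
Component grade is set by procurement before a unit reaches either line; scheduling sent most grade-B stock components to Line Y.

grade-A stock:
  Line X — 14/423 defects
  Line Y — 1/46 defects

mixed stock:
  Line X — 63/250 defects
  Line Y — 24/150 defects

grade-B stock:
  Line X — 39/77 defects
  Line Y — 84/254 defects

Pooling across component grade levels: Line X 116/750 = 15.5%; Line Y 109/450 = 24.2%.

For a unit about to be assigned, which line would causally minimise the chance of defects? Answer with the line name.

Component grade satisfies the back-door criterion: it is not a descendant of the line, and it blocks the spurious path from line to outcome. Adjusting for it (i.e., using the within-component grade rates) gives the causal effect.
Within each level — grade-A stock: 3.3% vs 2.2%; mixed stock: 25.2% vs 16.0%; grade-B stock: 50.6% vs 33.1% — Line Y is lower every time.

Line Y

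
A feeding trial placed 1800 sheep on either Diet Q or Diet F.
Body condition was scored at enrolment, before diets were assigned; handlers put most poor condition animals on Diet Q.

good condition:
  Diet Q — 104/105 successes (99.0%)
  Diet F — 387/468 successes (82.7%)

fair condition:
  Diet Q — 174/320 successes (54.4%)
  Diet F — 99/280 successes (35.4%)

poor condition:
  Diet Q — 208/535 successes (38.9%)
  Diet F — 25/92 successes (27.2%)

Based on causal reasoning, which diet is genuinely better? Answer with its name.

Diet Q

Diet Q is higher inside every starting body condition stratum but Diet F is higher in aggregate. Whether to stratify depends on how starting body condition relates to the diet.
Nothing the diet does changes starting body condition; the imbalance is an allocation artefact. With starting body condition also predicting the outcome, the pooled figure is confounded, and the within-stratum comparison is the causal one.
Within each level — good condition: 99.0% vs 82.7%; fair condition: 54.4% vs 35.4%; poor condition: 38.9% vs 27.2% — Diet Q is higher every time.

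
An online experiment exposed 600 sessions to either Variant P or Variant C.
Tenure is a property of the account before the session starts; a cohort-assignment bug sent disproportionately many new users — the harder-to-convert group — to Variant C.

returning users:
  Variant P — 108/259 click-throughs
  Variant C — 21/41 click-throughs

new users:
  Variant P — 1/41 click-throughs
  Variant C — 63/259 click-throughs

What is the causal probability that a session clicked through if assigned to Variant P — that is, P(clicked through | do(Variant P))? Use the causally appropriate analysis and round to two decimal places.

The imbalance in user tenure arose from how sessions were allocated, not from anything the variant did; and user tenure independently affects the outcome. The pooled gap is confounded — condition on user tenure.
Standardising Variant P to the population user tenure mix: 0.500·108/259 + 0.500·1/41 = 0.221.

0.22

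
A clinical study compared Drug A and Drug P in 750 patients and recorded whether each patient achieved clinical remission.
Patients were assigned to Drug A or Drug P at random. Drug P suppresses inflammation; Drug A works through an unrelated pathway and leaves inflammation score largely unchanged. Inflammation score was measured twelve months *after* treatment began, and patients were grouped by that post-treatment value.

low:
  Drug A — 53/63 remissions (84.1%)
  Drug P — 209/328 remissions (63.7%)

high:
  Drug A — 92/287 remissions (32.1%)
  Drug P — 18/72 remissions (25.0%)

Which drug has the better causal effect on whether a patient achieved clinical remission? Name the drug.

The inflammation score-specific comparison favours Drug A throughout, but the pooled figures favour Drug P. The question is whether to condition on inflammation score.
Stratifying would compare drugs among patients the drugs themselves sorted into inflammation score groups — a form of selection on an intermediate. The unconditioned pooled rates give the total causal effect.
Pooled: Drug A 41.4% vs Drug P 56.8%; Drug P is higher overall.

Drug P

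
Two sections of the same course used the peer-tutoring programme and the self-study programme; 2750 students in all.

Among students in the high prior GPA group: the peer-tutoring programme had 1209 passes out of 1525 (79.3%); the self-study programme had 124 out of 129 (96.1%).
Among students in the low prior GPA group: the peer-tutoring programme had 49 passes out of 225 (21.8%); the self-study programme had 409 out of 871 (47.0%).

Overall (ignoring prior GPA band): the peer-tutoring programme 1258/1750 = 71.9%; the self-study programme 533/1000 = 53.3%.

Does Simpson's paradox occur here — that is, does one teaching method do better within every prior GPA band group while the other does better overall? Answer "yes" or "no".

yes

Within each prior GPA band level (high prior GPA 79.3% vs 96.1%; low prior GPA 21.8% vs 47.0%), the self-study programme has the higher rate every time. Pooled: 71.9% vs 53.3% — the peer-tutoring programme has the higher rate overall. The two comparisons disagree.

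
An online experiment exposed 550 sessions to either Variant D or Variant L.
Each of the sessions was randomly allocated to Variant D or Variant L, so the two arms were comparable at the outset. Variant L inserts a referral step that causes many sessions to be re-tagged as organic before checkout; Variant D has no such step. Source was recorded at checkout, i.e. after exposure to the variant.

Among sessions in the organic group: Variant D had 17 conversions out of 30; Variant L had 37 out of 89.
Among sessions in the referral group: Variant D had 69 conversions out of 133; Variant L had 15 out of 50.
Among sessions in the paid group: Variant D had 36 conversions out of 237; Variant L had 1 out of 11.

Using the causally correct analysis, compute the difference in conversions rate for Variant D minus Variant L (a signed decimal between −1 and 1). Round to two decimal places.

Traffic source lies on the pathway variant → traffic source → outcome, so adjusting for it blocks the indirect effect. For the total causal effect of variant, use the unadjusted pooled rates.
The causal difference is the pooled difference: 0.305 − 0.353 = -0.048.

-0.05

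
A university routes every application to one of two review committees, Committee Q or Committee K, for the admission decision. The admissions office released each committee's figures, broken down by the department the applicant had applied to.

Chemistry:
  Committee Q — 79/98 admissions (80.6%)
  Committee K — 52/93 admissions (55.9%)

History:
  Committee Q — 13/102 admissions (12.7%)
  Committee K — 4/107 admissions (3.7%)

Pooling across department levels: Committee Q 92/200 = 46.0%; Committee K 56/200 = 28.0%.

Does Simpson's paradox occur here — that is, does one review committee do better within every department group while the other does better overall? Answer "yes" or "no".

Within each department level (Chemistry 80.6% vs 55.9%; History 12.7% vs 3.7%), Committee Q has the higher rate every time. Pooled: 46.0% vs 28.0% — Committee Q has the higher rate overall. They agree.

no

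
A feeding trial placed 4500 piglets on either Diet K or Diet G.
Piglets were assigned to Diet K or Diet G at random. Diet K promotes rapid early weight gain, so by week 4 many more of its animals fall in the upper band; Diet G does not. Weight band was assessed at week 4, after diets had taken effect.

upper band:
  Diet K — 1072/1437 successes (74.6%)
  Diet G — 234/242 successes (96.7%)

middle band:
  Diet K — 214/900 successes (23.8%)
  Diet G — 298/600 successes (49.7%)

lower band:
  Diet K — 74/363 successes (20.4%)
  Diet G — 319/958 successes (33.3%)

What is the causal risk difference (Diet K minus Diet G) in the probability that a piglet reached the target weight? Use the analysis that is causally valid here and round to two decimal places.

+0.03

Within every week-4 weight band level Diet G has the higher rate, yet pooled Diet K does — Simpson's reversal.
Week-4 weight band is recorded after the diet and is itself shifted by it — it sits on the causal path from diet to outcome. Conditioning on a mediator would strip out part of the effect we want; the pooled comparison gives the total causal effect.
The causal difference is the pooled difference: 0.504 − 0.473 = +0.031.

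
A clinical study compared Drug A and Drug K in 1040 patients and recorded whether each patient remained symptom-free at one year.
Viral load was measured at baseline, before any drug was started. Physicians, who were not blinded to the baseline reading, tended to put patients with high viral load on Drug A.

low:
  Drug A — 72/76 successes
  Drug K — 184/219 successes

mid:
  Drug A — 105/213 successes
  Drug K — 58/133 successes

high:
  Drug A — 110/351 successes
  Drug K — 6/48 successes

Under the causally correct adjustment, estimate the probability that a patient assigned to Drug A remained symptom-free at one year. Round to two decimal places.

0.55

Drug A is higher inside every viral load stratum but Drug K is higher in aggregate. Whether to stratify depends on how viral load relates to the drug.
Since viral load is a pre-existing factor (not a product of the drug) and it affects the outcome on its own, it is a confounder. The stratified rates, not the pooled rate, identify the causal effect.
Standardising Drug A to the population viral load mix: 0.284·72/76 + 0.333·105/213 + 0.384·110/351 = 0.553.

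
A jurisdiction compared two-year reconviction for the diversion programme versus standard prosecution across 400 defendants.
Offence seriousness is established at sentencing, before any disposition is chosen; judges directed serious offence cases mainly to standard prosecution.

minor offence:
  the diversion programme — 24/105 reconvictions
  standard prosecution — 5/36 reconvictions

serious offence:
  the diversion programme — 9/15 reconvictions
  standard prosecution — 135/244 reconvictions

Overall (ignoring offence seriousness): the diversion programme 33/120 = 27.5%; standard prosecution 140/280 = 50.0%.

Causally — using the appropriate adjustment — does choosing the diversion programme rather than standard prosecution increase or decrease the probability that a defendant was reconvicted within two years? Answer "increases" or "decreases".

standard prosecution is lower inside every offence seriousness stratum but the diversion programme is lower in aggregate. Whether to stratify depends on how offence seriousness relates to the disposition.
Offence seriousness satisfies the back-door criterion: it is not a descendant of the disposition, and it blocks the spurious path from disposition to outcome. Adjusting for it (i.e., using the within-offence seriousness rates) gives the causal effect.
Within each level — minor offence: 22.9% vs 13.9%; serious offence: 60.0% vs 55.3% — standard prosecution is lower every time.

increases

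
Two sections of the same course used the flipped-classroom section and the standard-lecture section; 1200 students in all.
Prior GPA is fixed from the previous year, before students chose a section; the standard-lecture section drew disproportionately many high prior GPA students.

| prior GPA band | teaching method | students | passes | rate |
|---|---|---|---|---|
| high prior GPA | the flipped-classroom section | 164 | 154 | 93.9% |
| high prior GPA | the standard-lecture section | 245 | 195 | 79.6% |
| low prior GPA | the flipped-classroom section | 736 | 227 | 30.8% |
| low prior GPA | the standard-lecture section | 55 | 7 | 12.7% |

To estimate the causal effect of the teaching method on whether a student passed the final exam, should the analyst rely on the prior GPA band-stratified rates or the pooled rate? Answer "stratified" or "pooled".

stratified

Within every prior GPA band level the flipped-classroom section has the higher rate, yet pooled the standard-lecture section does — Simpson's reversal.
Prior GPA band is set before the teaching method has any effect — it is not caused by the teaching method — and it independently drives the outcome. That makes it a confounder, so the causal comparison is within prior GPA band levels.
Within each level — high prior GPA: 93.9% vs 79.6%; low prior GPA: 30.8% vs 12.7% — the flipped-classroom section is higher every time.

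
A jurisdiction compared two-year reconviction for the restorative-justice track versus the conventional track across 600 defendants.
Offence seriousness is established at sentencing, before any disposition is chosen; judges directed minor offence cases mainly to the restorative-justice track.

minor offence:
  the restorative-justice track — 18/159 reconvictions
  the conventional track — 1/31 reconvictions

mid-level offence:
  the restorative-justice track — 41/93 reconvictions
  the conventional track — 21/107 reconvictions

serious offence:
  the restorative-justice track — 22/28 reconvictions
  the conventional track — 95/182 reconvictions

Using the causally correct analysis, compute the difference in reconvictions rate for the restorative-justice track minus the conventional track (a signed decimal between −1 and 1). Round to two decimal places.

the conventional track is lower inside every offence seriousness stratum but the restorative-justice track is lower in aggregate. Whether to stratify depends on how offence seriousness relates to the disposition.
Offence seriousness is set before the disposition has any effect — it is not caused by the disposition — and it independently drives the outcome. That makes it a confounder, so the causal comparison is within offence seriousness levels.
Adjusting over the population distribution of offence seriousness: 0.317·(0.113−0.032) + 0.333·(0.441−0.196) + 0.350·(0.786−0.522) = +0.199.

+0.20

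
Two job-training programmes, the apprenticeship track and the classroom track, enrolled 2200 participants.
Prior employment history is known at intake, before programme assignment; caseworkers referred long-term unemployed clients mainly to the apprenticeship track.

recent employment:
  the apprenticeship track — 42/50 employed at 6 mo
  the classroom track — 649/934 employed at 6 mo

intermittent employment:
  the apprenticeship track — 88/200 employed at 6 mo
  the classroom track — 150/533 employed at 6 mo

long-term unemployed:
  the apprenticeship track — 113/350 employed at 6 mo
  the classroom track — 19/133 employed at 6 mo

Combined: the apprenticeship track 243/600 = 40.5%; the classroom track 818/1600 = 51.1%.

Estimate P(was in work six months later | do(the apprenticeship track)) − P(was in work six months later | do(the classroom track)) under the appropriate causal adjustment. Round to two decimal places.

+0.16

The stratified and pooled comparisons disagree (the apprenticeship track wins within each prior employment history; the classroom track wins overall), so the answer turns on the causal role of prior employment history.
Prior employment history satisfies the back-door criterion: it is not a descendant of the programme, and it blocks the spurious path from programme to outcome. Adjusting for it (i.e., using the within-prior employment history rates) gives the causal effect.
Adjusting over the population distribution of prior employment history: 0.447·(0.840−0.695) + 0.333·(0.440−0.281) + 0.220·(0.323−0.143) = +0.157.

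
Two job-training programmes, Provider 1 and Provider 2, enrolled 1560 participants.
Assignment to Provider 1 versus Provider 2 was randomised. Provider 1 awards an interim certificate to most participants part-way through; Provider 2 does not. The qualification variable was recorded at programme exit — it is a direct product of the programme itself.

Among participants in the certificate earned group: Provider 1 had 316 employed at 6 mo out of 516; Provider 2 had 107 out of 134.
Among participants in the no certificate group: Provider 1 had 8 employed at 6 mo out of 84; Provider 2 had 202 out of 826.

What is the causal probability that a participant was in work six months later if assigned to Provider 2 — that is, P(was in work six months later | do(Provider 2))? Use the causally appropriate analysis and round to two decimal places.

Within every qualification attained during the programme level Provider 2 has the higher rate, yet pooled Provider 1 does — Simpson's reversal.
Qualification attained during the programme is downstream of the programme. One should not condition on a consequence of treatment, so the overall rates are the right comparison.
So P(outcome | do(Provider 2)) is just the pooled rate for Provider 2: 309/960 = 0.322.

0.32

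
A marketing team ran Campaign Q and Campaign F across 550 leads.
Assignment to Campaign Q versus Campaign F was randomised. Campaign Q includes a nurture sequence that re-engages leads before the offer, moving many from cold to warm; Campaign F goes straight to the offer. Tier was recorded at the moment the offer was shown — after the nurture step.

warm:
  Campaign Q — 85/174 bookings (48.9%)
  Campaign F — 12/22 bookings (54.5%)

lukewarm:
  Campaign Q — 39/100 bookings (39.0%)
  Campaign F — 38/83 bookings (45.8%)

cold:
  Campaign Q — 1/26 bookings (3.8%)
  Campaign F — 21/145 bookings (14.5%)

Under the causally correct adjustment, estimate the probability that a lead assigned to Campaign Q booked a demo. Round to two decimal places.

The stratified and pooled comparisons disagree (Campaign F wins within each engagement tier; Campaign Q wins overall), so the answer turns on the causal role of engagement tier.
Engagement tier here is a post-treatment variable shaped by the campaign; conditioning on it would introduce bias rather than remove it. The overall comparison is the causal one.
So P(outcome | do(Campaign Q)) is just the pooled rate for Campaign Q: 125/300 = 0.417.

0.42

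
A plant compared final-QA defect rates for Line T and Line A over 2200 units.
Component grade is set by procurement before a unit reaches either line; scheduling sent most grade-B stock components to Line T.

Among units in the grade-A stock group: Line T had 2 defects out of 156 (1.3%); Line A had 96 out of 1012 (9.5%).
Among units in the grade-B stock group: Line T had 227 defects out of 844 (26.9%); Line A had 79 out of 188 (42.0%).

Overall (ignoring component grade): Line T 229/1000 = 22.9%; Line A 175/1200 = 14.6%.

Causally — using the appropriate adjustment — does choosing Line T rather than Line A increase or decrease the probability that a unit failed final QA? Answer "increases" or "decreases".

Within every component grade level Line T has the lower rate, yet pooled Line A does — Simpson's reversal.
Component grade is set before the line has any effect — it is not caused by the line — and it independently drives the outcome. That makes it a confounder, so the causal comparison is within component grade levels.
Within each level — grade-A stock: 1.3% vs 9.5%; grade-B stock: 26.9% vs 42.0% — Line T is lower every time.

decreases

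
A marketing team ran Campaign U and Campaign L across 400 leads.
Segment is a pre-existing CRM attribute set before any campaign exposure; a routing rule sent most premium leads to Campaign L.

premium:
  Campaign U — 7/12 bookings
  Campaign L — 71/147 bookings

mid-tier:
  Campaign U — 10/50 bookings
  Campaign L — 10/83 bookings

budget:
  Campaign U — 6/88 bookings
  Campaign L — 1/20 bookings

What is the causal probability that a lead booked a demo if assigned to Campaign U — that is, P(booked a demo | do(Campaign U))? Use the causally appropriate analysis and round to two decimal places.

0.32

Here customer segment is a common cause — it drives both which campaign a case falls under and the outcome. The crude comparison mixes populations; the stratum-specific rates are the causally relevant ones.
Standardising Campaign U to the population customer segment mix: 0.398·7/12 + 0.333·10/50 + 0.270·6/88 = 0.317.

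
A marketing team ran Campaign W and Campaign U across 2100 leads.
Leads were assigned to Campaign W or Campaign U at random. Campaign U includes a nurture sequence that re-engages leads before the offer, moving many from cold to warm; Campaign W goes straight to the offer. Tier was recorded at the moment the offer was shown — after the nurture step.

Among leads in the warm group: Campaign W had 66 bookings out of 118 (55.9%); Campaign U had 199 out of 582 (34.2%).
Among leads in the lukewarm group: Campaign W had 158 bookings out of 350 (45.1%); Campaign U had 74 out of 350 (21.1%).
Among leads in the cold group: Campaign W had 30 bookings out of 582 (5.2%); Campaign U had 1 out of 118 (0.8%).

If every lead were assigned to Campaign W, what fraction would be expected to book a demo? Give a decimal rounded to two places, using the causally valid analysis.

0.24

Engagement tier lies on the pathway campaign → engagement tier → outcome, so adjusting for it blocks the indirect effect. For the total causal effect of campaign, use the unadjusted pooled rates.
So P(outcome | do(Campaign W)) is just the pooled rate for Campaign W: 254/1050 = 0.242.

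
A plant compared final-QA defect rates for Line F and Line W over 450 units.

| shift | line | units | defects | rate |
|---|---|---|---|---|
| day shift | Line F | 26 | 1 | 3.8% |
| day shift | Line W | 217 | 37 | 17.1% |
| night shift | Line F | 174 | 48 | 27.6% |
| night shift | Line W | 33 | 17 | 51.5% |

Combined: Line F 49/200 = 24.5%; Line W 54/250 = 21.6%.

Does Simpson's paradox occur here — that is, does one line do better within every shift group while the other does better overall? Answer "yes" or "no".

Within each shift level (day shift 3.8% vs 17.1%; night shift 27.6% vs 51.5%), Line F has the lower rate every time. Pooled: 24.5% vs 21.6% — Line W has the lower rate overall. The two comparisons disagree.

yes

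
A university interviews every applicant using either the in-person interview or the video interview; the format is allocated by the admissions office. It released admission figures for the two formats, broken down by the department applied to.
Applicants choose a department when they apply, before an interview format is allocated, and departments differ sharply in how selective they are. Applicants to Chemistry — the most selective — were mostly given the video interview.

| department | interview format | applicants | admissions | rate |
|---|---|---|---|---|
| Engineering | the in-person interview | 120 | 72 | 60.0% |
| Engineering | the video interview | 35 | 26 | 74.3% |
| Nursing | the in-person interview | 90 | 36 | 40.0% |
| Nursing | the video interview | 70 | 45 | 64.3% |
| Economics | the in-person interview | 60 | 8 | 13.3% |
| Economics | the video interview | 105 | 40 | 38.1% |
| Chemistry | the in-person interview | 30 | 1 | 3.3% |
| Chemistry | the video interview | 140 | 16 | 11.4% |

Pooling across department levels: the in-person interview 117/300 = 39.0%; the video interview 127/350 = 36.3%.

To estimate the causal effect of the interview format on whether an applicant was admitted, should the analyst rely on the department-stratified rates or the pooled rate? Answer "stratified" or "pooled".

stratified

Since department is a pre-existing factor (not a product of the interview format) and it affects the outcome on its own, it is a confounder. The stratified rates, not the pooled rate, identify the causal effect.
Within each level — Engineering: 60.0% vs 74.3%; Nursing: 40.0% vs 64.3%; Economics: 13.3% vs 38.1%; Chemistry: 3.3% vs 11.4% — the video interview is higher every time.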